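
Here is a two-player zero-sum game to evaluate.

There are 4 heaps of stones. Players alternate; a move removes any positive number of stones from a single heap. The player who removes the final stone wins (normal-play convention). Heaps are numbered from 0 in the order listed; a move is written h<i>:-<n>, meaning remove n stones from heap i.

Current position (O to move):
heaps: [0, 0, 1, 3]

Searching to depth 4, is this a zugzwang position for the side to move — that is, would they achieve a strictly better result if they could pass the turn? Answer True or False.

zugzwang((0,0,1,3), O) = False

[(0,0,1,3)] O move#1: h2:-1:-1/(0,0,0,3), h3:-1:-1/(0,0,1,2), h3:-2:+1/(0,0,1,1)*, h3:-3:-1/(0,0,1,0)
[(0,0,1,1)] X move#2: h2:-1:-1/(0,0,0,1)*, h3:-1:-1/(0,0,1,0)
[(0,0,0,1)] O move#3: h3:-1:+1/(0,0,0,0)*
[(0,0,0,0)] end (terminal -1, X#4); searched (0,0,1,3) to 4
suppose O passes — search the same position with X to move:
pass> [(0,0,1,3)] X move#1: h2:-1:-1/(0,0,0,3), h3:-1:-1/(0,0,1,2), h3:-2:+1/(0,0,1,1)*, h3:-3:-1/(0,0,1,0)
pass> [(0,0,1,1)] O move#2: h2:-1:-1/(0,0,0,1)*, h3:-1:-1/(0,0,1,0)
pass> [(0,0,0,1)] X move#3: h3:-1:+1/(0,0,0,0)*
pass> [(0,0,0,0)] end (terminal -1, O#4); searched (0,0,1,3) to 4
for O: play +1, pass -1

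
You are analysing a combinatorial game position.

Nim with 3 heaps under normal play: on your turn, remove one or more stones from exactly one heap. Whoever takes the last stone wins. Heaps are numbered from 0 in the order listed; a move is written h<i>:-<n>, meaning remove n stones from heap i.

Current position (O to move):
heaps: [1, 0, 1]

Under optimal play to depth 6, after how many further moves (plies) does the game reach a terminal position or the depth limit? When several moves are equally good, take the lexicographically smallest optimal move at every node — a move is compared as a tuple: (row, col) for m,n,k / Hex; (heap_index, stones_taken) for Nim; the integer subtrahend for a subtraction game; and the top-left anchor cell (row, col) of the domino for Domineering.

ply 1, O at (1,0,1) | h0:-1=-1→(0,0,1)*; h2:-1=-1→(1,0,0)
ply 2, X at (0,0,1) | h2:-1=+1→(0,0,0)*
ply 3: (0,0,0) is terminal -1 (O); from (1,0,1) depth 6

PV length from [(1,0,1)]: 2 plies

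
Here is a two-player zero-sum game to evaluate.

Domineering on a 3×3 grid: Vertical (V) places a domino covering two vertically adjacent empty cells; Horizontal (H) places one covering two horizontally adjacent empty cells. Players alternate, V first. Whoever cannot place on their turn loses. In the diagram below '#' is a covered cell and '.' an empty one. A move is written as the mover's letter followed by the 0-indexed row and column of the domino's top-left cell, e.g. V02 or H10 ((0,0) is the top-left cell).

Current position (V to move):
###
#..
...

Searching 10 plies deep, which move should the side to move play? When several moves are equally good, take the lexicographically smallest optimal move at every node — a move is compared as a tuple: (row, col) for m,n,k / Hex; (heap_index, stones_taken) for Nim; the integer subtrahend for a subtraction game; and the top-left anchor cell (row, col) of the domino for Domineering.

V's best at [###/#../...]: V11

p1 V@[###/#../...]: V11[###/##./.#.]+1* V12[###/#.#/..#]-1
p2 H@[###/##./.#.] terminal -1; root [###/#../...] d10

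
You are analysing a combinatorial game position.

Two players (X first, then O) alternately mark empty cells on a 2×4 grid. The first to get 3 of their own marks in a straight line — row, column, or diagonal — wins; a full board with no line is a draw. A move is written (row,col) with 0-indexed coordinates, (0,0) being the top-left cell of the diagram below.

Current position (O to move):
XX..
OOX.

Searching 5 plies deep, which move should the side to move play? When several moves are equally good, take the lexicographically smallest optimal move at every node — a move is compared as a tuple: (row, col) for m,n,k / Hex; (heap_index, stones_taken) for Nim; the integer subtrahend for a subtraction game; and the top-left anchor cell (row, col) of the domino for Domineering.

O's best at [XX../OOX.]: (0,2)

p1 O@[XX../OOX.]: (0,2)[XXO./OOX.]+0* (0,3)[XX.O/OOX.]-1 (1,3)[XX../OOXO]-1
p2 X@[XXO./OOX.]: (0,3)[XXOX/OOX.]+0* (1,3)[XXO./OOXX]+0
p3 O@[XXOX/OOX.]: (1,3)[XXOX/OOXO]+0*
p4 X@[XXOX/OOXO] terminal +0; root [XX../OOX.] d5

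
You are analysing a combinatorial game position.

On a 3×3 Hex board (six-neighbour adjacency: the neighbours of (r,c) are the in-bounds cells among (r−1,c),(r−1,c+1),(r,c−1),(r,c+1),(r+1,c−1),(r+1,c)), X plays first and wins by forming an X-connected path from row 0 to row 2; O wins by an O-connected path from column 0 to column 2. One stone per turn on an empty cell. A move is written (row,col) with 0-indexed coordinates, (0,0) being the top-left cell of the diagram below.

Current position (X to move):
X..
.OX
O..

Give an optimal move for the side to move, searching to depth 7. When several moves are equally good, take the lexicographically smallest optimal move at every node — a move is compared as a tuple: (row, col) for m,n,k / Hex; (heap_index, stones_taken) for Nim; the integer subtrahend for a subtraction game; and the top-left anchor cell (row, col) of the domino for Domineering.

[X../.OX/O..] X move#1: (0,1):-1/XX./.OX/O.., (0,2):+1/X.X/.OX/O..*, (1,0):-1/X../XOX/O.., (2,1):-1/X../.OX/OX., (2,2):-1/X../.OX/O.X
[X.X/.OX/O..] O move#2: (0,1):-1/XOX/.OX/O..*, (1,0):-1/X.X/OOX/O.., (2,1):-1/X.X/.OX/OO., (2,2):-1/X.X/.OX/O.O
[XOX/.OX/O..] X move#3: (1,0):+1/XOX/XOX/O..*, (2,1):+1/XOX/.OX/OX., (2,2):+1/XOX/.OX/O.X
[XOX/XOX/O..] O move#4: (2,1):-1/XOX/XOX/OO.*, (2,2):-1/XOX/XOX/O.O
[XOX/XOX/OO.] X move#5: (2,2):+1/XOX/XOX/OOX*
[XOX/XOX/OOX] end (terminal -1, O#6); searched X../.OX/O.. to 7

X's best at [X../.OX/O..]: (0,2)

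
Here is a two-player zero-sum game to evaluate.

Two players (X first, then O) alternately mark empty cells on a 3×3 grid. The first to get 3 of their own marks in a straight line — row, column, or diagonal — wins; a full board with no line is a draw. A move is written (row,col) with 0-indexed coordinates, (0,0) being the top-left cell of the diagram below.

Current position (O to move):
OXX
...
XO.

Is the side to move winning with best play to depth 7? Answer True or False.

O winning at [OXX/.../XO.]: False

[OXX/.../XO.] O move#1: (1,0):-1/OXX/O../XO., (1,1):+0/OXX/.O./XO.*, (1,2):-1/OXX/..O/XO., (2,2):-1/OXX/.../XOO
[OXX/.O./XO.] X move#2: (1,0):-1/OXX/XO./XO., (1,2):-1/OXX/.OX/XO., (2,2):+0/OXX/.O./XOX*
[OXX/.O./XOX] O move#3: (1,0):-1/OXX/OO./XOX, (1,2):+0/OXX/.OO/XOX*
[OXX/.OO/XOX] X move#4: (1,0):+0/OXX/XOO/XOX*
[OXX/XOO/XOX] end (terminal +0, O#5); searched OXX/.../XO. to 7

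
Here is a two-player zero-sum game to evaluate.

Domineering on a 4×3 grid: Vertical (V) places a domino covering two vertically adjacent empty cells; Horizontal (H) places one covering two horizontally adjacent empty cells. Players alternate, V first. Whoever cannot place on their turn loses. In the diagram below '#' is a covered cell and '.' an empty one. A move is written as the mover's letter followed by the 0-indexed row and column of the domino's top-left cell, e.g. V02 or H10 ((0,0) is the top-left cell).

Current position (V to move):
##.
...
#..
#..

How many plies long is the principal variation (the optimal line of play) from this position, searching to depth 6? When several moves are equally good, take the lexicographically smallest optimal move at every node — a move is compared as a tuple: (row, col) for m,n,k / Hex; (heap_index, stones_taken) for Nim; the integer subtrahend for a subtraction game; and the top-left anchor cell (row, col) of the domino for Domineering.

[##./.../#../#..] V move#1: V02:-1/###/..#/#../#.., V11:+1/##./.#./##./#..*, V12:+1/##./..#/#.#/#.., V21:+1/##./.../##./##., V22:+1/##./.../#.#/#.#
[##./.#./##./#..] H move#2: H31:-1/##./.#./##./###*
[##./.#./##./###] V move#3: V02:+1/###/.##/##./###*, V12:+1/##./.##/###/###
[###/.##/##./###] end (terminal -1, H#4); searched ##./.../#../#.. to 6

PV length from [##./.../#../#..]: 3 plies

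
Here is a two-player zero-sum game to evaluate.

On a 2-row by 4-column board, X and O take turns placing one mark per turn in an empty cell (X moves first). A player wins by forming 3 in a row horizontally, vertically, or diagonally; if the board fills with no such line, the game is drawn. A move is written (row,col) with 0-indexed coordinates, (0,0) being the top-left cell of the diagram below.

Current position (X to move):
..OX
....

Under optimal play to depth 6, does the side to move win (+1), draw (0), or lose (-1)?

ply 1, X at ..OX/.... | (0,0)=+0→X.OX/....*; (0,1)=+0→.XOX/....; (1,0)=+0→..OX/X...; (1,1)=+0→..OX/.X..; (1,2)=+0→..OX/..X.; (1,3)=+0→..OX/...X
ply 2, O at X.OX/.... | (0,1)=+0→XOOX/....*; (1,0)=+0→X.OX/O...; (1,1)=+0→X.OX/.O..; (1,2)=+0→X.OX/..O.; (1,3)=+0→X.OX/...O
ply 3, X at XOOX/.... | (1,0)=+0→XOOX/X...*; (1,1)=+0→XOOX/.X..; (1,2)=+0→XOOX/..X.; (1,3)=+0→XOOX/...X
ply 4, O at XOOX/X... | (1,1)=+0→XOOX/XO..*; (1,2)=+0→XOOX/X.O.; (1,3)=+0→XOOX/X..O
ply 5, X at XOOX/XO.. | (1,2)=+0→XOOX/XOX.*; (1,3)=+0→XOOX/XO.X
ply 6, O at XOOX/XOX. | (1,3)=+0→XOOX/XOXO*
ply 7: XOOX/XOXO is terminal +0 (X); from ..OX/.... depth 6

value(..OX/...., X) = 0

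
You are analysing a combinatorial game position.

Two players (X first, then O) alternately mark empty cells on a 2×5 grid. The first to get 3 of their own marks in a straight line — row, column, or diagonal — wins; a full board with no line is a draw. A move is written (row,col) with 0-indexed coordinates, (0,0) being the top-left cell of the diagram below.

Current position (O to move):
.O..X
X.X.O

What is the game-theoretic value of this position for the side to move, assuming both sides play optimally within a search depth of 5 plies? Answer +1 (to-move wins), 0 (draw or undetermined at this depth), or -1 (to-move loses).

ply 1, O at .O..X/X.X.O | (0,0)=-1→OO..X/X.X.O; (0,2)=-1→.OO.X/X.X.O; (0,3)=-1→.O.OX/X.X.O; (1,1)=+0→.O..X/XOX.O*; (1,3)=-1→.O..X/X.XOO
ply 2, X at .O..X/XOX.O | (0,0)=+0→XO..X/XOX.O*; (0,2)=+0→.OX.X/XOX.O; (0,3)=+0→.O.XX/XOX.O; (1,3)=-1→.O..X/XOXXO
ply 3, O at XO..X/XOX.O | (0,2)=+0→XOO.X/XOX.O*; (0,3)=+0→XO.OX/XOX.O; (1,3)=+0→XO..X/XOXOO
ply 4, X at XOO.X/XOX.O | (0,3)=+0→XOOXX/XOX.O*; (1,3)=-1→XOO.X/XOXXO
ply 5, O at XOOXX/XOX.O | (1,3)=+0→XOOXX/XOXOO*
ply 6: XOOXX/XOXOO is terminal +0 (X); from .O..X/X.X.O depth 5

value(.O..X/X.X.O, O) = 0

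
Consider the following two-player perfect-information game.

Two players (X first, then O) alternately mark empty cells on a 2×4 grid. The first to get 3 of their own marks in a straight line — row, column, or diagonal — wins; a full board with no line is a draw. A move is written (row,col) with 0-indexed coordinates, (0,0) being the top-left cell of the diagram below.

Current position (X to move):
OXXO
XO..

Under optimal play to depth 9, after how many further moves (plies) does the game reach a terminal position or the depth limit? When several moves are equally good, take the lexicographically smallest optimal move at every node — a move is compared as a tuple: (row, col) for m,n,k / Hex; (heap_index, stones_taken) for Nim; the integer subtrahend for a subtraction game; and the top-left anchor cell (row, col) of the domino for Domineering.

p1 X@[OXXO/XO..]: (1,2)[OXXO/XOX.]+0* (1,3)[OXXO/XO.X]+0
p2 O@[OXXO/XOX.]: (1,3)[OXXO/XOXO]+0*
p3 X@[OXXO/XOXO] terminal +0; root [OXXO/XO..] d9

PV length from [OXXO/XO..]: 2 plies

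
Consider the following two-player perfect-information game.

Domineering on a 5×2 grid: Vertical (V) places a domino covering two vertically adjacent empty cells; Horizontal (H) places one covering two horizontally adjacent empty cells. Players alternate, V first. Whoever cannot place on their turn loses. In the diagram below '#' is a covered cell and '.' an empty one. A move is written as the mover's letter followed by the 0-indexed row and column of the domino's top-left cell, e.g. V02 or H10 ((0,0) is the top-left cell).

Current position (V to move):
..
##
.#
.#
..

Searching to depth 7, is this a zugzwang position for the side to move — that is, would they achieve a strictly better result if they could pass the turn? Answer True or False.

zugzwang(../##/.#/.#/.., V) = False

[../##/.#/.#/..] V move#1: V20:-1/../##/##/##/..*, V30:-1/../##/.#/##/#.
[../##/##/##/..] H move#2: H00:+1/##/##/##/##/..*, H40:+1/../##/##/##/##
[##/##/##/##/..] end (terminal -1, V#3); searched ../##/.#/.#/.. to 7
suppose V passes — search the same position with H to move:
pass> [../##/.#/.#/..] H move#1: H00:-1/##/##/.#/.#/.., H40:+1/../##/.#/.#/##*
pass> [../##/.#/.#/##] V move#2: V20:-1/../##/##/##/##*
pass> [../##/##/##/##] H move#3: H00:+1/##/##/##/##/##*
pass> [##/##/##/##/##] end (terminal -1, V#4); searched ../##/.#/.#/.. to 7
for V: play -1, pass -1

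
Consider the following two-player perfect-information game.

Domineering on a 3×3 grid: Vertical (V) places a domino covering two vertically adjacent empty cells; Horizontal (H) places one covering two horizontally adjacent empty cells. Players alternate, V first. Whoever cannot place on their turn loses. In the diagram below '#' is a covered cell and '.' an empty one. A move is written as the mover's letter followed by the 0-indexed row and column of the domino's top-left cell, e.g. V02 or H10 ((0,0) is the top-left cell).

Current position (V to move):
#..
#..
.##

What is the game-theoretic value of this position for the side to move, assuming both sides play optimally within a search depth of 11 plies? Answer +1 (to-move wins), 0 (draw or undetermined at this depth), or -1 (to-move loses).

[#../#../.##] V move#1: V01:+1/##./##./.##*, V02:+1/#.#/#.#/.##
[##./##./.##] end (terminal -1, H#2); searched #../#../.## to 11

value(#../#../.##, V) = +1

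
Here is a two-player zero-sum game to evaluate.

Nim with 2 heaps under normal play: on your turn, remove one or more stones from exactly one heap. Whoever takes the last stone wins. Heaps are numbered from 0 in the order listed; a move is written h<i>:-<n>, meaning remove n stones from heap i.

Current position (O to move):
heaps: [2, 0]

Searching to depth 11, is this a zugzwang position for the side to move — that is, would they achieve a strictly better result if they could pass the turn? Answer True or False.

zugzwang((2,0), O) = False

p1 O@[(2,0)]: h0:-1[(1,0)]-1 h0:-2[(0,0)]+1*
p2 X@[(0,0)] terminal -1; root [(2,0)] d11
suppose O passes — search the same position with X to move:
pass> p1 X@[(2,0)]: h0:-1[(1,0)]-1 h0:-2[(0,0)]+1*
pass> p2 O@[(0,0)] terminal -1; root [(2,0)] d11
for O: play +1, pass -1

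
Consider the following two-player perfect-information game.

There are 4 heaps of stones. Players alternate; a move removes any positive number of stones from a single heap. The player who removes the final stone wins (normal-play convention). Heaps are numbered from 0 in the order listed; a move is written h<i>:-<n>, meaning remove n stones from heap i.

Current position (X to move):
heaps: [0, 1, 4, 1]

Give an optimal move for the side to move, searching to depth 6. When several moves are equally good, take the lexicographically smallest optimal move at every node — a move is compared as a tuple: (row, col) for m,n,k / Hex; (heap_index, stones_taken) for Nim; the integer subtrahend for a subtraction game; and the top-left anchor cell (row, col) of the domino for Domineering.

X's best at [(0,1,4,1)]: h2:-4

ply 1, X at (0,1,4,1) | h1:-1=-1→(0,0,4,1); h2:-1=-1→(0,1,3,1); h2:-2=-1→(0,1,2,1); h2:-3=-1→(0,1,1,1); h2:-4=+1→(0,1,0,1)*; h3:-1=-1→(0,1,4,0)
ply 2, O at (0,1,0,1) | h1:-1=-1→(0,0,0,1)*; h3:-1=-1→(0,1,0,0)
ply 3, X at (0,0,0,1) | h3:-1=+1→(0,0,0,0)*
ply 4: (0,0,0,0) is terminal -1 (O); from (0,1,4,1) depth 6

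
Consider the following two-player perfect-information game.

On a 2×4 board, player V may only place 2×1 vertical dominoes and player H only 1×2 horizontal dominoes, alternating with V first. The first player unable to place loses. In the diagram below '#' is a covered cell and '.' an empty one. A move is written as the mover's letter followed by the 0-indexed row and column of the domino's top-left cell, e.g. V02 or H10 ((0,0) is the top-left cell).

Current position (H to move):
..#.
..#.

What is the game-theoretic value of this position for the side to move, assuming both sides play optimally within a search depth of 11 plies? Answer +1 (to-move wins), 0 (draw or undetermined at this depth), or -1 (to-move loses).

ply 1, H at ..#./..#. | H00=+1→###./..#.*; H10=+1→..#./###.
ply 2, V at ###./..#. | V03=-1→####/..##*
ply 3, H at ####/..## | H10=+1→####/####*
ply 4: ####/#### is terminal -1 (V); from ..#./..#. depth 11

value(..#./..#., H) = +1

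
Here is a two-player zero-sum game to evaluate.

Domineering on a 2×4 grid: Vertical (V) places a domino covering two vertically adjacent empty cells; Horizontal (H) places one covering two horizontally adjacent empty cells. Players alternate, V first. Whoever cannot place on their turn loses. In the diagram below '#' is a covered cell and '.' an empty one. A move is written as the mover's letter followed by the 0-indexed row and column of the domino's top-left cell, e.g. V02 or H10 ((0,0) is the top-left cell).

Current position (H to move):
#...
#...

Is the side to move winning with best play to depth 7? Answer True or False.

H winning at [#.../#...]: True

ply 1, H at #.../#... | H01=+1→###./#...*; H02=+1→#.##/#...; H11=+1→#.../###.; H12=+1→#.../#.##
ply 2, V at ###./#... | V03=-1→####/#..#*
ply 3, H at ####/#..# | H11=+1→####/####*
ply 4: ####/#### is terminal -1 (V); from #.../#... depth 7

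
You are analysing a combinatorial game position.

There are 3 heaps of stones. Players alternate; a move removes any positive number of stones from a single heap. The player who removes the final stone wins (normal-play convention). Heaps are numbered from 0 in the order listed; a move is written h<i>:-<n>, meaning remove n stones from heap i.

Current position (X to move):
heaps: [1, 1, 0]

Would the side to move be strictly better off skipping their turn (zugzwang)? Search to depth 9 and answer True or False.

zugzwang((1,1,0), X) = True

ply 1, X at (1,1,0) | h0:-1=-1→(0,1,0)*; h1:-1=-1→(1,0,0)
ply 2, O at (0,1,0) | h1:-1=+1→(0,0,0)*
ply 3: (0,0,0) is terminal -1 (X); from (1,1,0) depth 9
pass branch (O moves first from the same position):
  | ply 1, O at (1,1,0) | h0:-1=-1→(0,1,0)*; h1:-1=-1→(1,0,0)
  | ply 2, X at (0,1,0) | h1:-1=+1→(0,0,0)*
  | ply 3: (0,0,0) is terminal -1 (O); from (1,1,0) depth 9
X moving scores -1; X passing scores +1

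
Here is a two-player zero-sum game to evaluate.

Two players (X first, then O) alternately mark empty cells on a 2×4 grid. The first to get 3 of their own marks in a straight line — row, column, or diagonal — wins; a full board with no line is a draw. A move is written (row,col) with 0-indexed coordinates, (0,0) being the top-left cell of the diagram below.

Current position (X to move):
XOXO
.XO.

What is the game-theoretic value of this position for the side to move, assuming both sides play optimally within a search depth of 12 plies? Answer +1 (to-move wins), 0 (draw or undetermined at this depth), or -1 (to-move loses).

[XOXO/.XO.] X move#1: (1,0):+0/XOXO/XXO.*, (1,3):+0/XOXO/.XOX
[XOXO/XXO.] O move#2: (1,3):+0/XOXO/XXOO*
[XOXO/XXOO] end (terminal +0, X#3); searched XOXO/.XO. to 12

value(XOXO/.XO., X) = 0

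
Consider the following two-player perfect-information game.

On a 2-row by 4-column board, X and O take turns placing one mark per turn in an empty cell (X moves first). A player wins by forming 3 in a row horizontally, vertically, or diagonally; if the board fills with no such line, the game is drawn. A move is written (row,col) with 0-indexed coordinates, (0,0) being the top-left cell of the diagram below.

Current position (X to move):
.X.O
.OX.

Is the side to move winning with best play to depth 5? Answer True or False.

ply 1, X at .X.O/.OX. | (0,0)=+0→XX.O/.OX.*; (0,2)=+0→.XXO/.OX.; (1,0)=+0→.X.O/XOX.; (1,3)=+0→.X.O/.OXX
ply 2, O at XX.O/.OX. | (0,2)=+0→XXOO/.OX.*; (1,0)=-1→XX.O/OOX.; (1,3)=-1→XX.O/.OXO
ply 3, X at XXOO/.OX. | (1,0)=+0→XXOO/XOX.*; (1,3)=+0→XXOO/.OXX
ply 4, O at XXOO/XOX. | (1,3)=+0→XXOO/XOXO*
ply 5: XXOO/XOXO is terminal +0 (X); from .X.O/.OX. depth 5

X winning at [.X.O/.OX.]: False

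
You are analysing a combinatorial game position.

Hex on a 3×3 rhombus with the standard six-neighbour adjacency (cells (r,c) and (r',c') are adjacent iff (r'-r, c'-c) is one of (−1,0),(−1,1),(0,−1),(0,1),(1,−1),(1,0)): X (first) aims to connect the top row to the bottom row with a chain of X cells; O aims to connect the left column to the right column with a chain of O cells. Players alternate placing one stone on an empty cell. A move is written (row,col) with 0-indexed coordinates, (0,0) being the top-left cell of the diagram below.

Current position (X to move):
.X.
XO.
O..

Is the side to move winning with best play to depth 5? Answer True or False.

[.X./XO./O..] X move#1: (0,0):-1/XX./XO./O..*, (0,2):-1/.XX/XO./O.., (1,2):-1/.X./XOX/O.., (2,1):-1/.X./XO./OX., (2,2):-1/.X./XO./O.X
[XX./XO./O..] O move#2: (0,2):+1/XXO/XO./O..*, (1,2):+1/XX./XOO/O.., (2,1):+1/XX./XO./OO., (2,2):+1/XX./XO./O.O
[XXO/XO./O..] end (terminal -1, X#3); searched .X./XO./O.. to 5

X winning at [.X./XO./O..]: False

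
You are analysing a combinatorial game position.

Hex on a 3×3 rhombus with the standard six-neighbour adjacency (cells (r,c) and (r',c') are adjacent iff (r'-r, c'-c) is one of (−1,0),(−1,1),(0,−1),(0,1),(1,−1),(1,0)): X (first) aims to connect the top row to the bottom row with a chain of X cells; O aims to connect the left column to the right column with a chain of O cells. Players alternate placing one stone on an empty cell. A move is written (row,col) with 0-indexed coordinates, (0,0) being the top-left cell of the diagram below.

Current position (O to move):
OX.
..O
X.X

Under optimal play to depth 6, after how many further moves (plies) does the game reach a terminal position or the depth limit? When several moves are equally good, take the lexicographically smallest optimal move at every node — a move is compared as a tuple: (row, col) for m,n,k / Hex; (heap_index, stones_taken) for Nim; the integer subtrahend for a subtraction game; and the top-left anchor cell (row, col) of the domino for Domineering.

PV length from [OX./..O/X.X]: 2 plies

p1 O@[OX./..O/X.X]: (0,2)[OXO/..O/X.X]-1* (1,0)[OX./O.O/X.X]-1 (1,1)[OX./.OO/X.X]-1 (2,1)[OX./..O/XOX]-1
p2 X@[OXO/..O/X.X]: (1,0)[OXO/X.O/X.X]+1* (1,1)[OXO/.XO/X.X]+1 (2,1)[OXO/..O/XXX]+1
p3 O@[OXO/X.O/X.X] terminal -1; root [OX./..O/X.X] d6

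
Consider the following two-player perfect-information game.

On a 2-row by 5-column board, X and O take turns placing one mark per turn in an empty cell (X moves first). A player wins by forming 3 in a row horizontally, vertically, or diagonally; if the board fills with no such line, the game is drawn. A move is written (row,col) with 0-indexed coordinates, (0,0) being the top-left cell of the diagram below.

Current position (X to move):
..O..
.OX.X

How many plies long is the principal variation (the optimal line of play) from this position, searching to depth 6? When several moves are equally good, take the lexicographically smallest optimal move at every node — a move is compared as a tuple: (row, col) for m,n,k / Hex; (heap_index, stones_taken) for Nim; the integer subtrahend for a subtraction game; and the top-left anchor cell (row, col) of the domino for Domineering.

ply 1, X at ..O../.OX.X | (0,0)=+0→X.O../.OX.X; (0,1)=+0→.XO../.OX.X; (0,3)=+0→..OX./.OX.X; (0,4)=+0→..O.X/.OX.X; (1,0)=+0→..O../XOX.X; (1,3)=+1→..O../.OXXX*
ply 2: ..O../.OXXX is terminal -1 (O); from ..O../.OX.X depth 6

PV length from [..O../.OX.X]: 1 ply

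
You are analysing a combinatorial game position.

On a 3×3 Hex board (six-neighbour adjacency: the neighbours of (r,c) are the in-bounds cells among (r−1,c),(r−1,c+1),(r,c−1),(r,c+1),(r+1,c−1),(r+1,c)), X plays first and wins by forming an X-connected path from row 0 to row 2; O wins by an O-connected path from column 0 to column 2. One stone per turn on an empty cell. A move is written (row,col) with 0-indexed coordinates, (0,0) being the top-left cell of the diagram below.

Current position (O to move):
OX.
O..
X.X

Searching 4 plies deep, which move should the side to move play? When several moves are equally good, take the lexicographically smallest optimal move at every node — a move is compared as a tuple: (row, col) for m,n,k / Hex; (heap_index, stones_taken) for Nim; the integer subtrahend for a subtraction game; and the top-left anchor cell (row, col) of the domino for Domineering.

ply 1, O at OX./O../X.X | (0,2)=-1→OXO/O../X.X; (1,1)=+1→OX./OO./X.X*; (1,2)=-1→OX./O.O/X.X; (2,1)=-1→OX./O../XOX
ply 2, X at OX./OO./X.X | (0,2)=-1→OXX/OO./X.X*; (1,2)=-1→OX./OOX/X.X; (2,1)=-1→OX./OO./XXX
ply 3, O at OXX/OO./X.X | (1,2)=+1→OXX/OOO/X.X*; (2,1)=-1→OXX/OO./XOX
ply 4: OXX/OOO/X.X is terminal -1 (X); from OX./O../X.X depth 4

O's best at [OX./O../X.X]: (1,1)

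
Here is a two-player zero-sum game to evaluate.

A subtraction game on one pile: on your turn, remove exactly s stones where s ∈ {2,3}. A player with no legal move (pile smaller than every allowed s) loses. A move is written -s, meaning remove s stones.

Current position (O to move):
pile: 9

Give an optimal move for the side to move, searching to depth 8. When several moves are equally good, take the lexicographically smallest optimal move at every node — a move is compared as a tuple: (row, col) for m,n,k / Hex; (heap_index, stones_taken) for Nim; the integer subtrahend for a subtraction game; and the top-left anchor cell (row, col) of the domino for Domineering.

p1 O@[9]: -2[7]-1 -3[6]+1*
p2 X@[6]: -2[4]-1* -3[3]-1
p3 O@[4]: -2[2]-1 -3[1]+1*
p4 X@[1] terminal -1; root [9] d8

O's best at [9]: -3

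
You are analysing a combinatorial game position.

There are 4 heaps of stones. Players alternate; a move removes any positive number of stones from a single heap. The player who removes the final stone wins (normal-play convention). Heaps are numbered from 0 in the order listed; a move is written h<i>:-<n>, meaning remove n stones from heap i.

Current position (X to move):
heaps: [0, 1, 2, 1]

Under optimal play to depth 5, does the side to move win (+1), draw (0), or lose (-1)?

value((0,1,2,1), X) = +1

ply 1, X at (0,1,2,1) | h1:-1=-1→(0,0,2,1); h2:-1=-1→(0,1,1,1); h2:-2=+1→(0,1,0,1)*; h3:-1=-1→(0,1,2,0)
ply 2, O at (0,1,0,1) | h1:-1=-1→(0,0,0,1)*; h3:-1=-1→(0,1,0,0)
ply 3, X at (0,0,0,1) | h3:-1=+1→(0,0,0,0)*
ply 4: (0,0,0,0) is terminal -1 (O); from (0,1,2,1) depth 5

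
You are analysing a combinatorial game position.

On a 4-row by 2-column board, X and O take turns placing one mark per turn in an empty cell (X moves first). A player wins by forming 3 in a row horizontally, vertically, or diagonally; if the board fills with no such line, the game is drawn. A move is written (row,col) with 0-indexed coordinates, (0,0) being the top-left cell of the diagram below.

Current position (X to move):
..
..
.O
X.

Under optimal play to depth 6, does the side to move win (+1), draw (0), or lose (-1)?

value(../../.O/X., X) = 0

[../../.O/X.] X move#1: (0,0):-1/X./../.O/X., (0,1):+0/.X/../.O/X.*, (1,0):+0/../X./.O/X., (1,1):+0/../.X/.O/X., (2,0):+0/../../XO/X., (3,1):+0/../../.O/XX
[.X/../.O/X.] O move#2: (0,0):+0/OX/../.O/X.*, (1,0):+0/.X/O./.O/X., (1,1):+0/.X/.O/.O/X., (2,0):+0/.X/../OO/X., (3,1):+0/.X/../.O/XO
[OX/../.O/X.] X move#3: (1,0):+0/OX/X./.O/X.*, (1,1):+0/OX/.X/.O/X., (2,0):+0/OX/../XO/X., (3,1):+0/OX/../.O/XX
[OX/X./.O/X.] O move#4: (1,1):-1/OX/XO/.O/X., (2,0):+0/OX/X./OO/X.*, (3,1):-1/OX/X./.O/XO
[OX/X./OO/X.] X move#5: (1,1):+0/OX/XX/OO/X.*, (3,1):+0/OX/X./OO/XX
[OX/XX/OO/X.] O move#6: (3,1):+0/OX/XX/OO/XO*
[OX/XX/OO/XO] end (terminal +0, X#7); searched ../../.O/X. to 6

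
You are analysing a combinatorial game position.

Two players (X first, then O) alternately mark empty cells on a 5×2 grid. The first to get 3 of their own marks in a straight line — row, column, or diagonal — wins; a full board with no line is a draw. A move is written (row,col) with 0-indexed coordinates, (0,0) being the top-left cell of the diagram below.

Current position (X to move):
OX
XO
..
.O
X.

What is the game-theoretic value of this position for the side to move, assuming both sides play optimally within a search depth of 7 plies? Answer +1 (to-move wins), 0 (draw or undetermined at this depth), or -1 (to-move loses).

[OX/XO/../.O/X.] X move#1: (2,0):-1/OX/XO/X./.O/X., (2,1):+0/OX/XO/.X/.O/X.*, (3,0):-1/OX/XO/../XO/X., (4,1):-1/OX/XO/../.O/XX
[OX/XO/.X/.O/X.] O move#2: (2,0):+0/OX/XO/OX/.O/X.*, (3,0):+0/OX/XO/.X/OO/X., (4,1):+0/OX/XO/.X/.O/XO
[OX/XO/OX/.O/X.] X move#3: (3,0):+0/OX/XO/OX/XO/X.*, (4,1):+0/OX/XO/OX/.O/XX
[OX/XO/OX/XO/X.] O move#4: (4,1):+0/OX/XO/OX/XO/XO*
[OX/XO/OX/XO/XO] end (terminal +0, X#5); searched OX/XO/../.O/X. to 7

value(OX/XO/../.O/X., X) = 0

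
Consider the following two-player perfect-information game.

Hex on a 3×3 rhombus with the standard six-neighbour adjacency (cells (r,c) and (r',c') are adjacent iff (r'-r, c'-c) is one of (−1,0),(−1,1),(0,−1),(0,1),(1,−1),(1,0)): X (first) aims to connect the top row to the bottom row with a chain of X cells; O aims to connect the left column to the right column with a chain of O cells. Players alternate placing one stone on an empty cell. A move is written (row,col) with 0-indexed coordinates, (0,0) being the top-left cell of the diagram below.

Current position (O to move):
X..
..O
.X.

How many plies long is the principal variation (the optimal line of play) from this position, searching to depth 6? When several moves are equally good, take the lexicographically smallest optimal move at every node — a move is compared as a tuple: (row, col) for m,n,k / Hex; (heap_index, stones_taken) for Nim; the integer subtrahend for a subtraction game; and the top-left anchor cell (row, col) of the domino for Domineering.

PV length from [X../..O/.X.]: 5 plies

ply 1, O at X../..O/.X. | (0,1)=-1→XO./..O/.X.; (0,2)=-1→X.O/..O/.X.; (1,0)=-1→X../O.O/.X.; (1,1)=+1→X../.OO/.X.*; (2,0)=-1→X../..O/OX.; (2,2)=-1→X../..O/.XO
ply 2, X at X../.OO/.X. | (0,1)=-1→XX./.OO/.X.*; (0,2)=-1→X.X/.OO/.X.; (1,0)=-1→X../XOO/.X.; (2,0)=-1→X../.OO/XX.; (2,2)=-1→X../.OO/.XX
ply 3, O at XX./.OO/.X. | (0,2)=+1→XXO/.OO/.X.*; (1,0)=+1→XX./OOO/.X.; (2,0)=+1→XX./.OO/OX.; (2,2)=+1→XX./.OO/.XO
ply 4, X at XXO/.OO/.X. | (1,0)=-1→XXO/XOO/.X.*; (2,0)=-1→XXO/.OO/XX.; (2,2)=-1→XXO/.OO/.XX
ply 5, O at XXO/XOO/.X. | (2,0)=+1→XXO/XOO/OX.*; (2,2)=-1→XXO/XOO/.XO
ply 6: XXO/XOO/OX. is terminal -1 (X); from X../..O/.X. depth 6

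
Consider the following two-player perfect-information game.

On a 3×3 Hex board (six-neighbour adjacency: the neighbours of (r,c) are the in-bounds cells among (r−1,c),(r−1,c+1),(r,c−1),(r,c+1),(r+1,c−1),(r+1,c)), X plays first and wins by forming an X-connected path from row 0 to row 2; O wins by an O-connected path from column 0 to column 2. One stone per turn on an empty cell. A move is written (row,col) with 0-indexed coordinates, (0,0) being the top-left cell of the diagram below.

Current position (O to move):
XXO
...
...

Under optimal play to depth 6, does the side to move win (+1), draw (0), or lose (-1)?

[XXO/.../...] O move#1: (1,0):-1/XXO/O../..., (1,1):+1/XXO/.O./...*, (1,2):-1/XXO/..O/..., (2,0):+1/XXO/.../O.., (2,1):-1/XXO/.../.O., (2,2):-1/XXO/.../..O
[XXO/.O./...] X move#2: (1,0):-1/XXO/XO./...*, (1,2):-1/XXO/.OX/..., (2,0):-1/XXO/.O./X.., (2,1):-1/XXO/.O./.X., (2,2):-1/XXO/.O./..X
[XXO/XO./...] O move#3: (1,2):-1/XXO/XOO/..., (2,0):+1/XXO/XO./O..*, (2,1):-1/XXO/XO./.O., (2,2):-1/XXO/XO./..O
[XXO/XO./O..] end (terminal -1, X#4); searched XXO/.../... to 6

value(XXO/.../..., O) = +1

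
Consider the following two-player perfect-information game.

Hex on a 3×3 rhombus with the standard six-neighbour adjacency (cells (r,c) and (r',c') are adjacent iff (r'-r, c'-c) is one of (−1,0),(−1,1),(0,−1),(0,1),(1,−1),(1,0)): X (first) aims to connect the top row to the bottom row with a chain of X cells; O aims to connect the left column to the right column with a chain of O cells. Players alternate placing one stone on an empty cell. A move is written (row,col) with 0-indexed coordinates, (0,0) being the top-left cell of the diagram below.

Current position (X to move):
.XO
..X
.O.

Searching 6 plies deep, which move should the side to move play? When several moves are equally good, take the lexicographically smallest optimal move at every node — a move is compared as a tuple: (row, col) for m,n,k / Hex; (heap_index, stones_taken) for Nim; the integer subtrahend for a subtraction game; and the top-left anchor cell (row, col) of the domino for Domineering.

X's best at [.XO/..X/.O.]: (1,1)

ply 1, X at .XO/..X/.O. | (0,0)=-1→XXO/..X/.O.; (1,0)=-1→.XO/X.X/.O.; (1,1)=+1→.XO/.XX/.O.*; (2,0)=+1→.XO/..X/XO.; (2,2)=-1→.XO/..X/.OX
ply 2, O at .XO/.XX/.O. | (0,0)=-1→OXO/.XX/.O.*; (1,0)=-1→.XO/OXX/.O.; (2,0)=-1→.XO/.XX/OO.; (2,2)=-1→.XO/.XX/.OO
ply 3, X at OXO/.XX/.O. | (1,0)=+1→OXO/XXX/.O.*; (2,0)=+1→OXO/.XX/XO.; (2,2)=+1→OXO/.XX/.OX
ply 4, O at OXO/XXX/.O. | (2,0)=-1→OXO/XXX/OO.*; (2,2)=-1→OXO/XXX/.OO
ply 5, X at OXO/XXX/OO. | (2,2)=+1→OXO/XXX/OOX*
ply 6: OXO/XXX/OOX is terminal -1 (O); from .XO/..X/.O. depth 6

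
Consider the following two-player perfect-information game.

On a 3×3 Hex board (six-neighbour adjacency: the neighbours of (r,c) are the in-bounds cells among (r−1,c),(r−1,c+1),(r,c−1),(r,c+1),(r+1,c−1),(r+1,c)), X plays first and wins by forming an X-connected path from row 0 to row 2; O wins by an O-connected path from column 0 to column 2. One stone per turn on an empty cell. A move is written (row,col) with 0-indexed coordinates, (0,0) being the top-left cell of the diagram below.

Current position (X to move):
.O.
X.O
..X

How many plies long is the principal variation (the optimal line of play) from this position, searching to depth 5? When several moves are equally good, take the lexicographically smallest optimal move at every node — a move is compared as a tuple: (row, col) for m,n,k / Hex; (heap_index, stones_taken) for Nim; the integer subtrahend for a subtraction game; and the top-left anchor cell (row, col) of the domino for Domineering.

PV length from [.O./X.O/..X]: 5 plies

p1 X@[.O./X.O/..X]: (0,0)[XO./X.O/..X]-1 (0,2)[.OX/X.O/..X]-1 (1,1)[.O./XXO/..X]+1* (2,0)[.O./X.O/X.X]-1 (2,1)[.O./X.O/.XX]-1
p2 O@[.O./XXO/..X]: (0,0)[OO./XXO/..X]-1* (0,2)[.OO/XXO/..X]-1 (2,0)[.O./XXO/O.X]-1 (2,1)[.O./XXO/.OX]-1
p3 X@[OO./XXO/..X]: (0,2)[OOX/XXO/..X]+1* (2,0)[OO./XXO/X.X]-1 (2,1)[OO./XXO/.XX]-1
p4 O@[OOX/XXO/..X]: (2,0)[OOX/XXO/O.X]-1* (2,1)[OOX/XXO/.OX]-1
p5 X@[OOX/XXO/O.X]: (2,1)[OOX/XXO/OXX]+1*
p6 O@[OOX/XXO/OXX] terminal -1; root [.O./X.O/..X] d5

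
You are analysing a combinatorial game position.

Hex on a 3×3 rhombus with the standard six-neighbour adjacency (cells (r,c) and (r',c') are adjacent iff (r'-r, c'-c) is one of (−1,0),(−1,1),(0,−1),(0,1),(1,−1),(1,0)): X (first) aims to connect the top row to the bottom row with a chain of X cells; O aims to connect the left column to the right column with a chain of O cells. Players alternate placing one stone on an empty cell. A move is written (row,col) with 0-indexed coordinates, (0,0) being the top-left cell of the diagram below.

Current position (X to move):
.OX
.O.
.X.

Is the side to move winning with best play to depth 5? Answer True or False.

X winning at [.OX/.O./.X.]: True

p1 X@[.OX/.O./.X.]: (0,0)[XOX/.O./.X.]-1 (1,0)[.OX/XO./.X.]-1 (1,2)[.OX/.OX/.X.]+1* (2,0)[.OX/.O./XX.]-1 (2,2)[.OX/.O./.XX]-1
p2 O@[.OX/.OX/.X.] terminal -1; root [.OX/.O./.X.] d5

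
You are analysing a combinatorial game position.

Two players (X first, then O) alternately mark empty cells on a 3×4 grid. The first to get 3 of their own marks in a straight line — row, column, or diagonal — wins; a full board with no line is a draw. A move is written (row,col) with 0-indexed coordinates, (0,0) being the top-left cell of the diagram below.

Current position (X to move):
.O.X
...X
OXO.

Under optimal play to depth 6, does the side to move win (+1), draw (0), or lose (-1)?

p1 X@[.O.X/...X/OXO.]: (0,0)[XO.X/...X/OXO.]+1* (0,2)[.OXX/...X/OXO.]+1 (1,0)[.O.X/X..X/OXO.]+1 (1,1)[.O.X/.X.X/OXO.]+1 (1,2)[.O.X/..XX/OXO.]+1 (2,3)[.O.X/...X/OXOX]+1
p2 O@[XO.X/...X/OXO.]: (0,2)[XOOX/...X/OXO.]-1* (1,0)[XO.X/O..X/OXO.]-1 (1,1)[XO.X/.O.X/OXO.]-1 (1,2)[XO.X/..OX/OXO.]-1 (2,3)[XO.X/...X/OXOO]-1
p3 X@[XOOX/...X/OXO.]: (1,0)[XOOX/X..X/OXO.]-1 (1,1)[XOOX/.X.X/OXO.]-1 (1,2)[XOOX/..XX/OXO.]+1* (2,3)[XOOX/...X/OXOX]+1
p4 O@[XOOX/..XX/OXO.] terminal -1; root [.O.X/...X/OXO.] d6

value(.O.X/...X/OXO., X) = +1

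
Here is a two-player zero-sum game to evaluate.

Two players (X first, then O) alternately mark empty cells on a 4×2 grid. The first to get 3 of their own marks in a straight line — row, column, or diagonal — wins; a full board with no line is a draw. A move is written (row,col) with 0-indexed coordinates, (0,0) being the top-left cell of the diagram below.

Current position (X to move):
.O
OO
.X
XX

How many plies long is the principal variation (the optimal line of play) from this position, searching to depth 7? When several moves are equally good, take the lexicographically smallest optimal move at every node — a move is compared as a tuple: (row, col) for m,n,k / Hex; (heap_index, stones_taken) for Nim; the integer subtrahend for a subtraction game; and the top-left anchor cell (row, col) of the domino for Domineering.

PV length from [.O/OO/.X/XX]: 2 plies

ply 1, X at .O/OO/.X/XX | (0,0)=+0→XO/OO/.X/XX*; (2,0)=+0→.O/OO/XX/XX
ply 2, O at XO/OO/.X/XX | (2,0)=+0→XO/OO/OX/XX*
ply 3: XO/OO/OX/XX is terminal +0 (X); from .O/OO/.X/XX depth 7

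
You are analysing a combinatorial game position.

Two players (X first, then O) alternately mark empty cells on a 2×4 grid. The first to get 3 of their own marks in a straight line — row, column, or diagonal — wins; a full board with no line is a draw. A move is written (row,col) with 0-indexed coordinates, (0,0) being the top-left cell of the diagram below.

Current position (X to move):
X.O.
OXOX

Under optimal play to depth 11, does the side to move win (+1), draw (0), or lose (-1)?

[X.O./OXOX] X move#1: (0,1):+0/XXO./OXOX*, (0,3):+0/X.OX/OXOX
[XXO./OXOX] O move#2: (0,3):+0/XXOO/OXOX*
[XXOO/OXOX] end (terminal +0, X#3); searched X.O./OXOX to 11

value(X.O./OXOX, X) = 0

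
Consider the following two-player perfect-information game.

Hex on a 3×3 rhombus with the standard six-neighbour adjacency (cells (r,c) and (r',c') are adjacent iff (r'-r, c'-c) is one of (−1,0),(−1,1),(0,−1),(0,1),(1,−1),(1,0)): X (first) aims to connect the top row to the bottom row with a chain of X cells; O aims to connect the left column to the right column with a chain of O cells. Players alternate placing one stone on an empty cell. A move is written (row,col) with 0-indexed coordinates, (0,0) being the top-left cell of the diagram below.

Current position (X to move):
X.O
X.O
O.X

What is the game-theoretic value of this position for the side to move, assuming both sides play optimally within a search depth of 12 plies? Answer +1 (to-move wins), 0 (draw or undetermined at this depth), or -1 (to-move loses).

[X.O/X.O/O.X] X move#1: (0,1):-1/XXO/X.O/O.X*, (1,1):-1/X.O/XXO/O.X, (2,1):-1/X.O/X.O/OXX
[XXO/X.O/O.X] O move#2: (1,1):+1/XXO/XOO/O.X*, (2,1):+1/XXO/X.O/OOX
[XXO/XOO/O.X] end (terminal -1, X#3); searched X.O/X.O/O.X to 12

value(X.O/X.O/O.X, X) = -1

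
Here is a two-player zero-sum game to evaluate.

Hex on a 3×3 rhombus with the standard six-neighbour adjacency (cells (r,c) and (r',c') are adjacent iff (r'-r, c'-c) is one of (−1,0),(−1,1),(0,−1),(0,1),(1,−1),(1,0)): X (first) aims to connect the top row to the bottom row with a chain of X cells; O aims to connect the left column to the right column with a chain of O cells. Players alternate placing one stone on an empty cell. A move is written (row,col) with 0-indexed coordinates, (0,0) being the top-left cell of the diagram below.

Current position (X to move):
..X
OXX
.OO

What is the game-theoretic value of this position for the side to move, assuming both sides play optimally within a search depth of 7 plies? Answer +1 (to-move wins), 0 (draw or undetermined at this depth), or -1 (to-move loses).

[..X/OXX/.OO] X move#1: (0,0):-1/X.X/OXX/.OO, (0,1):-1/.XX/OXX/.OO, (2,0):+1/..X/OXX/XOO*
[..X/OXX/XOO] end (terminal -1, O#2); searched ..X/OXX/.OO to 7

value(..X/OXX/.OO, X) = +1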